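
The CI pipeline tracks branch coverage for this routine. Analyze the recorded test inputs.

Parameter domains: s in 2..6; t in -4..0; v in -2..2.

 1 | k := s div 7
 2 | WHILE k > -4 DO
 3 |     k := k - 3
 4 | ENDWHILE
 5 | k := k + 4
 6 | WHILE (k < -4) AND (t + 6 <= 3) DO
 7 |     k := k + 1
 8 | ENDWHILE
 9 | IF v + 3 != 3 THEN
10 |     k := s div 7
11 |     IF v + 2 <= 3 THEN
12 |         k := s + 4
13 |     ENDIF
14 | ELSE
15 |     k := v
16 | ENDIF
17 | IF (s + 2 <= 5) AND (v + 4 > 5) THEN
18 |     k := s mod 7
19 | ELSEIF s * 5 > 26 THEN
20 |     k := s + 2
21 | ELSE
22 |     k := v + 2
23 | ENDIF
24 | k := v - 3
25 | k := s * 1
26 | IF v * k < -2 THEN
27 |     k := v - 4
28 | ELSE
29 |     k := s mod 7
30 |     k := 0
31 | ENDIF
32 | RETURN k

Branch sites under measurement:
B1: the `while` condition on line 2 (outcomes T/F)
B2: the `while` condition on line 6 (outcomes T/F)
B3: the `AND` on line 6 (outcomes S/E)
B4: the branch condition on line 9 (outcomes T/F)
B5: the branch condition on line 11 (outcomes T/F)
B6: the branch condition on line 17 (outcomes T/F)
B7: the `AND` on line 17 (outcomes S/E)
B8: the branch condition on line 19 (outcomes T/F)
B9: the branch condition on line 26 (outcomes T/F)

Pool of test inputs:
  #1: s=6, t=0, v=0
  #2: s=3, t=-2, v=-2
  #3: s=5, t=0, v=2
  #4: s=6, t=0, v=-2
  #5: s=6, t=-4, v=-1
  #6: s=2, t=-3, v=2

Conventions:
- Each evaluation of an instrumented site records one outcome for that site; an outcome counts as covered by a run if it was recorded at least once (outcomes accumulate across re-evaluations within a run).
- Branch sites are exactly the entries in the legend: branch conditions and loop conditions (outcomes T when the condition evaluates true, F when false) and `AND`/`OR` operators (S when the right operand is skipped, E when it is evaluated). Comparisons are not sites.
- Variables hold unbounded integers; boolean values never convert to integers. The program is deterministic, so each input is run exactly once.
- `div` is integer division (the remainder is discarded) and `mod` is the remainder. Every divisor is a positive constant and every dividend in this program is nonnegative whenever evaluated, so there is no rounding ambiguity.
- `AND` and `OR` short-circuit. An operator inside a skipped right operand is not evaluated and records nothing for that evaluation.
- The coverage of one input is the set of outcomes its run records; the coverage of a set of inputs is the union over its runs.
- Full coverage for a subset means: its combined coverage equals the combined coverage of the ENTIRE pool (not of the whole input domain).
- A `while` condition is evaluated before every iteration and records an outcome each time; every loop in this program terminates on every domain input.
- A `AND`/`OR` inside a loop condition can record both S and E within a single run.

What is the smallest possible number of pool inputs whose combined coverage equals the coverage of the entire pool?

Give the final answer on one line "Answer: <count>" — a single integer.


run #1 (s=6, t=0, v=0) runs B1->T, B1->T, B1->F, B3->S, B2->F, B4->F, B7->S, B6->F, B8->T, B9->F; records B1=T, B1=F, B2=F, B3=S, B4=F, B6=F, B7=S, B8=T, B9=F
run #2 (s=3, t=-2, v=-2) runs B1->T, B1->T, B1->F, B3->S, B2->F, B4->T, B5->T, B7->E, B6->F, B8->F, B9->T; records B1=T, B1=F, B2=F, B3=S, B4=T, B5=T, B6=F, B7=E, B8=F, B9=T
run #3 (s=5, t=0, v=2) runs B1->T, B1->T, B1->F, B3->S, B2->F, B4->T, B5->F, B7->S, B6->F, B8->F, B9->F; records B1=T, B1=F, B2=F, B3=S, B4=T, B5=F, B6=F, B7=S, B8=F, B9=F
run #4 (s=6, t=0, v=-2) runs B1->T, B1->T, B1->F, B3->S, B2->F, B4->T, B5->T, B7->S, B6->F, B8->T, B9->T; records B1=T, B1=F, B2=F, B3=S, B4=T, B5=T, B6=F, B7=S, B8=T, B9=T
run #5 (s=6, t=-4, v=-1) runs B1->T, B1->T, B1->F, B3->S, B2->F, B4->T, B5->T, B7->S, B6->F, B8->T, B9->T; records B1=T, B1=F, B2=F, B3=S, B4=T, B5=T, B6=F, B7=S, B8=T, B9=T
run #6 (s=2, t=-3, v=2) runs B1->T, B1->T, B1->F, B3->S, B2->F, B4->T, B5->F, B7->E, B6->T, B9->F; records B1=T, B1=F, B2=F, B3=S, B4=T, B5=F, B6=T, B7=E, B9=F
pool-wide coverage (16 outcomes): B1=T, B1=F, B2=F, B3=S, B4=T, B4=F, B5=T, B5=F, B6=T, B6=F, B7=S, B7=E, B8=T, B8=F, B9=T, B9=F
size 1 is not enough: best union over all size-1 subsets is 10/16
size 2 is not enough: best union over all size-2 subsets is 14/16
the canonical winner is {1, 2, 6}: size 3, full 16-outcome coverage, earliest index list among size-3 covers
Answer: 3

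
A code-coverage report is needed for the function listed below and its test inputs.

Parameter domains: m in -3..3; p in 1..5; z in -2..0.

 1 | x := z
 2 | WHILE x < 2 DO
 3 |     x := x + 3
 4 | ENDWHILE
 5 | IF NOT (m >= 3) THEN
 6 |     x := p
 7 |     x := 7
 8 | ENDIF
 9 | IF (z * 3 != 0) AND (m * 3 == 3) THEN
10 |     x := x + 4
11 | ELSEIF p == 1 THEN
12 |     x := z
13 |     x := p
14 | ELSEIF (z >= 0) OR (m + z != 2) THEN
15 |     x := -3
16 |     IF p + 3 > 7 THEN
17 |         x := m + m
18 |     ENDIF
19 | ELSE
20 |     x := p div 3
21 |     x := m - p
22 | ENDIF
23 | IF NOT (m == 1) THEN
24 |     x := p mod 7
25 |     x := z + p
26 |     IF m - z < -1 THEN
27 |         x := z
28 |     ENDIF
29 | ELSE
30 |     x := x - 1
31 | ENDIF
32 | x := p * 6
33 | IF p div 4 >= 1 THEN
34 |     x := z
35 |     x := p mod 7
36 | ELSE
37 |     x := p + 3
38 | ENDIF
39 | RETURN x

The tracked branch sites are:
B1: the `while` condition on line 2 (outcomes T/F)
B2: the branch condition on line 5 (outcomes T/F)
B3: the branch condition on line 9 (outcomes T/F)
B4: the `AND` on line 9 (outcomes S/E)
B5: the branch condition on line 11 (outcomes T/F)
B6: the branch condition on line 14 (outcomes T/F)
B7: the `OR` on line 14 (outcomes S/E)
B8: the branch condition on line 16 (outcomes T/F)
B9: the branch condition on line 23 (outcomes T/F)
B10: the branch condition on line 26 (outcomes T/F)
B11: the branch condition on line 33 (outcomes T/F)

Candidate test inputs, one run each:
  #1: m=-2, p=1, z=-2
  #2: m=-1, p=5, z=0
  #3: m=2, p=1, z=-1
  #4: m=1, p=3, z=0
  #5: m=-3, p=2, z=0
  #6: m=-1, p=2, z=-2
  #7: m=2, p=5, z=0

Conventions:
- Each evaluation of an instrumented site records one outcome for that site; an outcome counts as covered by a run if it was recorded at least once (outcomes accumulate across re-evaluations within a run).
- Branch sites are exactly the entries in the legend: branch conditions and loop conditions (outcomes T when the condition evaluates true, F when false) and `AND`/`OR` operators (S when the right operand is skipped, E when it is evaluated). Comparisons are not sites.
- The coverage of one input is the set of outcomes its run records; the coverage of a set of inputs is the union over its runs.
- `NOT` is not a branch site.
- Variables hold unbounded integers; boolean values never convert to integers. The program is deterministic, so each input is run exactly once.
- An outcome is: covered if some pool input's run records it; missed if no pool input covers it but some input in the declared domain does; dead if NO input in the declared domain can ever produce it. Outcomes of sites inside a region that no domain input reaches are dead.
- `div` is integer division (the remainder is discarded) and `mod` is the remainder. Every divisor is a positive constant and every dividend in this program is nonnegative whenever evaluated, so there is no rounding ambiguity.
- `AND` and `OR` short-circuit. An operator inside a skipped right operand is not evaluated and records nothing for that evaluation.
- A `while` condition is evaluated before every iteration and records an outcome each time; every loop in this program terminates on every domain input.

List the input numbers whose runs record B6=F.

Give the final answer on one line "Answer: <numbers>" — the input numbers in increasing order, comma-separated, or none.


input #1 (m=-2, p=1, z=-2): misses B6=F
input #2 (m=-1, p=5, z=0): misses B6=F
input #3 (m=2, p=1, z=-1): misses B6=F
input #4 (m=1, p=3, z=0): misses B6=F
input #5 (m=-3, p=2, z=0): misses B6=F
input #6 (m=-1, p=2, z=-2): misses B6=F
input #7 (m=2, p=5, z=0): misses B6=F
Answer: none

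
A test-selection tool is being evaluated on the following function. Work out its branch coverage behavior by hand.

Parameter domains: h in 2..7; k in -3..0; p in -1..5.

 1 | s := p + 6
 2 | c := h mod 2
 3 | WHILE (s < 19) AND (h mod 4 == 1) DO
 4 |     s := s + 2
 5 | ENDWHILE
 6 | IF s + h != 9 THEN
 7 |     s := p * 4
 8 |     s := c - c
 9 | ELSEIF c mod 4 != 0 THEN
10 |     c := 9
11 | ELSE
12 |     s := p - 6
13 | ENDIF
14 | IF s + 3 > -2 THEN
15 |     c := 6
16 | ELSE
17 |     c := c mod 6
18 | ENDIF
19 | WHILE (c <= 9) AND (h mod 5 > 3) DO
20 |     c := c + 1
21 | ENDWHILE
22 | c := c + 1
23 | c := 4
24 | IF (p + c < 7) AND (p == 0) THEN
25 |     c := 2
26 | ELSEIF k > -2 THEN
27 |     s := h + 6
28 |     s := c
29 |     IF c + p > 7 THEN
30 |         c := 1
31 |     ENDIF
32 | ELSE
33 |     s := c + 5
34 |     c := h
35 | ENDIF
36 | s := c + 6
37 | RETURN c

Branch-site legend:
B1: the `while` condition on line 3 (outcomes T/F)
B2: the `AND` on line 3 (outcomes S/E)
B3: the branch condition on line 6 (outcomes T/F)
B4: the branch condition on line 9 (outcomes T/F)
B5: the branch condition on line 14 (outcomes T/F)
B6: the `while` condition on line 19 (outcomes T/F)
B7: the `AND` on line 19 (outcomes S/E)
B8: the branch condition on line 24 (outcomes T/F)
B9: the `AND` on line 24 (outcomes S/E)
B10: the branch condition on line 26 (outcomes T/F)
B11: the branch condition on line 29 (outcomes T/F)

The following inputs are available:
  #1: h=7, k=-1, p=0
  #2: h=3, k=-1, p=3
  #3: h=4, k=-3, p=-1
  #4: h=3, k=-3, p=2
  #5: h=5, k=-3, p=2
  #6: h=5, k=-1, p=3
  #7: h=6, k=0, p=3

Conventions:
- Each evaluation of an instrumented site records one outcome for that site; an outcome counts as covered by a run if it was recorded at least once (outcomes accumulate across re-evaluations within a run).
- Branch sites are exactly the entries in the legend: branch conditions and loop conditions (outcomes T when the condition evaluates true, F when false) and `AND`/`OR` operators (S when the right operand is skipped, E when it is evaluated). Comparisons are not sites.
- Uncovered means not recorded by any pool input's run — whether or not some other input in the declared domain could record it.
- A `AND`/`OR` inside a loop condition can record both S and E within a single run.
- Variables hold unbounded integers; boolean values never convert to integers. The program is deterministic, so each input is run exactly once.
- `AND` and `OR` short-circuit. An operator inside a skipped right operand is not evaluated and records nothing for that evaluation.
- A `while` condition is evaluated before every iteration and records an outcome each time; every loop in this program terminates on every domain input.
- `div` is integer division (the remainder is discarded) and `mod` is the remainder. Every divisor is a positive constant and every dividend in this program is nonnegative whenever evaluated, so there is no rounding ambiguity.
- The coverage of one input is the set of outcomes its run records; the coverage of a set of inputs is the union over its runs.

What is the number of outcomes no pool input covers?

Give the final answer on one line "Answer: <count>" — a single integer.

#1 (h=7, k=-1, p=0) -> B2->E, B1->F, B3->T, B5->T, B7->E, B6->F, B9->E, B8->T; covered: B1=F, B2=E, B3=T, B5=T, B6=F, B7=E, B8=T, B9=E
#2 (h=3, k=-1, p=3) -> B2->E, B1->F, B3->T, B5->T, B7->E, B6->F, B9->S, B8->F, B10->T, B11->F; covered: B1=F, B2=E, B3=T, B5=T, B6=F, B7=E, B8=F, B9=S, B10=T, B11=F
#3 (h=4, k=-3, p=-1) -> B2->E, B1->F, B3->F, B4->F, B5->F, B7->E, B6->T, B7->E, B6->T, B7->E, B6->T, B7->E, B6->T, B7->E, ...; covered: B1=F, B2=E, B3=F, B4=F, B5=F, B6=T, B6=F, B7=S, B7=E, B8=F, B9=E, B10=F
#4 (h=3, k=-3, p=2) -> B2->E, B1->F, B3->T, B5->T, B7->E, B6->F, B9->E, B8->F, B10->F; covered: B1=F, B2=E, B3=T, B5=T, B6=F, B7=E, B8=F, B9=E, B10=F
#5 (h=5, k=-3, p=2) -> B2->E, B1->T, B2->E, B1->T, B2->E, B1->T, B2->E, B1->T, B2->E, B1->T, B2->E, B1->T, B2->S, B1->F, ...; covered: B1=T, B1=F, B2=S, B2=E, B3=T, B5=T, B6=F, B7=E, B8=F, B9=E, B10=F
#6 (h=5, k=-1, p=3) -> B2->E, B1->T, B2->E, B1->T, B2->E, B1->T, B2->E, B1->T, B2->E, B1->T, B2->S, B1->F, B3->T, B5->T, ...; covered: B1=T, B1=F, B2=S, B2=E, B3=T, B5=T, B6=F, B7=E, B8=F, B9=S, B10=T, B11=F
#7 (h=6, k=0, p=3) -> B2->E, B1->F, B3->T, B5->T, B7->E, B6->F, B9->S, B8->F, B10->T, B11->F; covered: B1=F, B2=E, B3=T, B5=T, B6=F, B7=E, B8=F, B9=S, B10=T, B11=F
union over the pool: B1=T, B1=F, B2=S, B2=E, B3=T, B3=F, B4=F, B5=T, B5=F, B6=T, B6=F, B7=S, B7=E, B8=T, B8=F, B9=S, B9=E, B10=T, B10=F, B11=F
uncovered (2 of 22): B4=T, B11=T

Answer: 2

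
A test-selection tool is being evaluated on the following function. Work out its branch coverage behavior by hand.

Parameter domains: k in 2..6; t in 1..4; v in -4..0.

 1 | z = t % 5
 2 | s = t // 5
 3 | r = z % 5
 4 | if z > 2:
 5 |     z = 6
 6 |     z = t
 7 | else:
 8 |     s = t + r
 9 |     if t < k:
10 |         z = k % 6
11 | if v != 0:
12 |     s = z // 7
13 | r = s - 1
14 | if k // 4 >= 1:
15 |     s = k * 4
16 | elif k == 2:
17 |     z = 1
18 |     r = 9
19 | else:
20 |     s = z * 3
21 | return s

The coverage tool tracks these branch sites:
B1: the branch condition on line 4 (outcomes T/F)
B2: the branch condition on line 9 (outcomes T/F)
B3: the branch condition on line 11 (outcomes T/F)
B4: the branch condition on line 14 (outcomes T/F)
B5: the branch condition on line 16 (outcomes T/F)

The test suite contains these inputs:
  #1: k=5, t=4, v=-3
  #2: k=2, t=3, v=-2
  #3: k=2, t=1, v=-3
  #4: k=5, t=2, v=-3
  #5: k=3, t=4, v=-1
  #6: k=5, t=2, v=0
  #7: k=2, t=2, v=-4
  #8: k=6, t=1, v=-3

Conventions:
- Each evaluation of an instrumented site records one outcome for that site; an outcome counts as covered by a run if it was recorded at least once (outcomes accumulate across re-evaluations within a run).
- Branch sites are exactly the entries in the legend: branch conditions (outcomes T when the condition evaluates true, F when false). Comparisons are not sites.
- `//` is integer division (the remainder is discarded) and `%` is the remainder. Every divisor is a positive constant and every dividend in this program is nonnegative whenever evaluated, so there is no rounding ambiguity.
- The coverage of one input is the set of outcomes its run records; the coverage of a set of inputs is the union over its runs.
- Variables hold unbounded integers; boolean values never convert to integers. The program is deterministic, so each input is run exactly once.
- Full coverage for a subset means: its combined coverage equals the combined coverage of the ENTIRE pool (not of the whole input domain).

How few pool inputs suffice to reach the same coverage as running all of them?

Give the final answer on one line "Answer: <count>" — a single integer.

#1 (k=5, t=4, v=-3) -> B1->T, B3->T, B4->T; covered: B1=T, B3=T, B4=T
#2 (k=2, t=3, v=-2) -> B1->T, B3->T, B4->F, B5->T; covered: B1=T, B3=T, B4=F, B5=T
#3 (k=2, t=1, v=-3) -> B1->F, B2->T, B3->T, B4->F, B5->T; covered: B1=F, B2=T, B3=T, B4=F, B5=T
#4 (k=5, t=2, v=-3) -> B1->F, B2->T, B3->T, B4->T; covered: B1=F, B2=T, B3=T, B4=T
#5 (k=3, t=4, v=-1) -> B1->T, B3->T, B4->F, B5->F; covered: B1=T, B3=T, B4=F, B5=F
#6 (k=5, t=2, v=0) -> B1->F, B2->T, B3->F, B4->T; covered: B1=F, B2=T, B3=F, B4=T
#7 (k=2, t=2, v=-4) -> B1->F, B2->F, B3->T, B4->F, B5->T; covered: B1=F, B2=F, B3=T, B4=F, B5=T
#8 (k=6, t=1, v=-3) -> B1->F, B2->T, B3->T, B4->T; covered: B1=F, B2=T, B3=T, B4=T
the full pool covers 10 outcomes: B1=T, B1=F, B2=T, B2=F, B3=T, B3=F, B4=T, B4=F, B5=T, B5=F
no size-1 subset reaches all 10 outcomes (best union: 5/10)
no size-2 subset reaches all 10 outcomes (best union: 8/10)
the canonical winner is {5, 6, 7}: size 3, full 10-outcome coverage, earliest index list among size-3 covers

Answer: 3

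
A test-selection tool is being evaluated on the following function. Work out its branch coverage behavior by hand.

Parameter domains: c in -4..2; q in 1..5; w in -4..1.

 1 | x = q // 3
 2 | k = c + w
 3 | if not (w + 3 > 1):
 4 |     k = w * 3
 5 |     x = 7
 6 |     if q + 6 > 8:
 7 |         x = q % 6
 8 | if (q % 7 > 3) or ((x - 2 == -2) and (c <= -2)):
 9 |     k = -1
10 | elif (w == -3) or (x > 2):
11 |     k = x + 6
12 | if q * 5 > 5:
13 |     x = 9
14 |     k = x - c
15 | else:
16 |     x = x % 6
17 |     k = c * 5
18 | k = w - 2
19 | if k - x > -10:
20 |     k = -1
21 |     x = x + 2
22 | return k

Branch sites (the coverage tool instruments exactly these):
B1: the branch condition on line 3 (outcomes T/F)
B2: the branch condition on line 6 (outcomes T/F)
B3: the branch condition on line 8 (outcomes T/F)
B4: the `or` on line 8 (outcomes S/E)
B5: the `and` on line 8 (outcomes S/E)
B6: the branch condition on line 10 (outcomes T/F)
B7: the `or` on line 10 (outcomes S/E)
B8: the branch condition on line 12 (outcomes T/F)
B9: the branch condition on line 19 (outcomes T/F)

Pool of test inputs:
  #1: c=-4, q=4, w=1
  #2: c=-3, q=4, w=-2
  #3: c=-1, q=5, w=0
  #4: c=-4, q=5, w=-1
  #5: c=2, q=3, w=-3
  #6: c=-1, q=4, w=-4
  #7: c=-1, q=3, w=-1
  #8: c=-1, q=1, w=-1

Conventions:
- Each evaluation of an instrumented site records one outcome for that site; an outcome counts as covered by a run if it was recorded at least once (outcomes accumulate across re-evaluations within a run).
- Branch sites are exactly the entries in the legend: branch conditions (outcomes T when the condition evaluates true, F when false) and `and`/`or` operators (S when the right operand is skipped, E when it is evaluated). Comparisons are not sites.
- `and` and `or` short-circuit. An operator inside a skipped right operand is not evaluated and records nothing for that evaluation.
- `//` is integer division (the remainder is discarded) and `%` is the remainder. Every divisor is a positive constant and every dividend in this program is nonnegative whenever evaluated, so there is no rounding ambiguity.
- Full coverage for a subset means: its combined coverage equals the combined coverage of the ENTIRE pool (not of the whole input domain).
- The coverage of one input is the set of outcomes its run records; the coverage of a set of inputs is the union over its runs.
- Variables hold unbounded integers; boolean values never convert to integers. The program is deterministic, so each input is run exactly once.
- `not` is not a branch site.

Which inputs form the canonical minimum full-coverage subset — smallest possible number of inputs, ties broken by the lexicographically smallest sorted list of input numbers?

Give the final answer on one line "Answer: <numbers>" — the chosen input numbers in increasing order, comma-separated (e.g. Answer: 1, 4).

#1 (c=-4, q=4, w=1) -> B1->F, B4->S, B3->T, B8->T, B9->F; covered: B1=F, B3=T, B4=S, B8=T, B9=F
#2 (c=-3, q=4, w=-2) -> B1->T, B2->T, B4->S, B3->T, B8->T, B9->F; covered: B1=T, B2=T, B3=T, B4=S, B8=T, B9=F
#3 (c=-1, q=5, w=0) -> B1->F, B4->S, B3->T, B8->T, B9->F; covered: B1=F, B3=T, B4=S, B8=T, B9=F
#4 (c=-4, q=5, w=-1) -> B1->F, B4->S, B3->T, B8->T, B9->F; covered: B1=F, B3=T, B4=S, B8=T, B9=F
#5 (c=2, q=3, w=-3) -> B1->T, B2->T, B4->E, B5->S, B3->F, B7->S, B6->T, B8->T, B9->F; covered: B1=T, B2=T, B3=F, B4=E, B5=S, B6=T, B7=S, B8=T, B9=F
#6 (c=-1, q=4, w=-4) -> B1->T, B2->T, B4->S, B3->T, B8->T, B9->F; covered: B1=T, B2=T, B3=T, B4=S, B8=T, B9=F
#7 (c=-1, q=3, w=-1) -> B1->F, B4->E, B5->S, B3->F, B7->E, B6->F, B8->T, B9->F; covered: B1=F, B3=F, B4=E, B5=S, B6=F, B7=E, B8=T, B9=F
#8 (c=-1, q=1, w=-1) -> B1->F, B4->E, B5->E, B3->F, B7->E, B6->F, B8->F, B9->T; covered: B1=F, B3=F, B4=E, B5=E, B6=F, B7=E, B8=F, B9=T
the full pool covers 17 outcomes: B1=T, B1=F, B2=T, B3=T, B3=F, B4=S, B4=E, B5=S, B5=E, B6=T, B6=F, B7=S, B7=E, B8=T, B8=F, B9=T, B9=F
no size-1 subset reaches all 17 outcomes (best union: 9/17)
no size-2 subset reaches all 17 outcomes (best union: 15/17)
the canonical winner is {1, 5, 8}: size 3, full 17-outcome coverage, earliest index list among size-3 covers

Answer: 1, 5, 8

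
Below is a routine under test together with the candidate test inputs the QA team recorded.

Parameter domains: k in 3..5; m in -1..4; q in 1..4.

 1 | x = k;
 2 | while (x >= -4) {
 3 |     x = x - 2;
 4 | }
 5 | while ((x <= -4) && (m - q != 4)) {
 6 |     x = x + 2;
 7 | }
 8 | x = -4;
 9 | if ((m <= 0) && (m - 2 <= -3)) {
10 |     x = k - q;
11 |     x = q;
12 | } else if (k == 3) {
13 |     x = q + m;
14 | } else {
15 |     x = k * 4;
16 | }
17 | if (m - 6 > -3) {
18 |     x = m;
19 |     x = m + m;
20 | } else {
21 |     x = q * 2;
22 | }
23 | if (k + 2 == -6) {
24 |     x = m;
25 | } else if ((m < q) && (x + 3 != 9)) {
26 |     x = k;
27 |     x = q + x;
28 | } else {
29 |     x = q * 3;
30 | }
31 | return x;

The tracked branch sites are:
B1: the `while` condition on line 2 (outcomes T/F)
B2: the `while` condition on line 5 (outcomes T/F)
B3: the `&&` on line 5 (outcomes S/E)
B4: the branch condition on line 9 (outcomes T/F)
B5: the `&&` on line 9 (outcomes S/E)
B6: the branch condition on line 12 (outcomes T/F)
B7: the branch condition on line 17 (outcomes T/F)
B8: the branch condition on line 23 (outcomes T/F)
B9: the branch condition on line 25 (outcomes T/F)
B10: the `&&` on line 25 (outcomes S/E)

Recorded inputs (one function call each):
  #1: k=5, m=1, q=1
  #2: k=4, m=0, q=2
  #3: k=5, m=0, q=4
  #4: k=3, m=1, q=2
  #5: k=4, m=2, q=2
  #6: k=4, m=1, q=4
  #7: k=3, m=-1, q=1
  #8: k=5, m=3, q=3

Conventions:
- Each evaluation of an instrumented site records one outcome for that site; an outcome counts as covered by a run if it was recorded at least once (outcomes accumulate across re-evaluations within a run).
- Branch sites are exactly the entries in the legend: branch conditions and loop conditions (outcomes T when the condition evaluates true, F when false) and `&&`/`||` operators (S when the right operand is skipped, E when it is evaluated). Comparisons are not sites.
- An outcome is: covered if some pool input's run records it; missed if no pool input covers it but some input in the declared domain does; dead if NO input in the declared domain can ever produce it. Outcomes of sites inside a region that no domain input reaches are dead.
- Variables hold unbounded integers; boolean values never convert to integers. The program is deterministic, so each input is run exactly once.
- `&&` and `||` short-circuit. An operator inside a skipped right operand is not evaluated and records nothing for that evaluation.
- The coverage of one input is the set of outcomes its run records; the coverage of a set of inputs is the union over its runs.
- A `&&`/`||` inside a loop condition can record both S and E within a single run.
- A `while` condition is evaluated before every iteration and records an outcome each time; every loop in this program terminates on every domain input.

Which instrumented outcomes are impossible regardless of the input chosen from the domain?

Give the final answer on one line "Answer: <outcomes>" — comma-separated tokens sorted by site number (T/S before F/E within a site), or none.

exhaustive pass over the 72-input domain:
  B8=T: zero occurrences over every domain input -> dead
  reachable outcomes have witnesses, e.g. B1=T (e.g. k=3, m=-1, q=1), B1=F (e.g. k=3, m=-1, q=1), B2=T (e.g. k=3, m=-1, q=1), B2=F (e.g. k=3, m=-1, q=1)

Answer: B8=T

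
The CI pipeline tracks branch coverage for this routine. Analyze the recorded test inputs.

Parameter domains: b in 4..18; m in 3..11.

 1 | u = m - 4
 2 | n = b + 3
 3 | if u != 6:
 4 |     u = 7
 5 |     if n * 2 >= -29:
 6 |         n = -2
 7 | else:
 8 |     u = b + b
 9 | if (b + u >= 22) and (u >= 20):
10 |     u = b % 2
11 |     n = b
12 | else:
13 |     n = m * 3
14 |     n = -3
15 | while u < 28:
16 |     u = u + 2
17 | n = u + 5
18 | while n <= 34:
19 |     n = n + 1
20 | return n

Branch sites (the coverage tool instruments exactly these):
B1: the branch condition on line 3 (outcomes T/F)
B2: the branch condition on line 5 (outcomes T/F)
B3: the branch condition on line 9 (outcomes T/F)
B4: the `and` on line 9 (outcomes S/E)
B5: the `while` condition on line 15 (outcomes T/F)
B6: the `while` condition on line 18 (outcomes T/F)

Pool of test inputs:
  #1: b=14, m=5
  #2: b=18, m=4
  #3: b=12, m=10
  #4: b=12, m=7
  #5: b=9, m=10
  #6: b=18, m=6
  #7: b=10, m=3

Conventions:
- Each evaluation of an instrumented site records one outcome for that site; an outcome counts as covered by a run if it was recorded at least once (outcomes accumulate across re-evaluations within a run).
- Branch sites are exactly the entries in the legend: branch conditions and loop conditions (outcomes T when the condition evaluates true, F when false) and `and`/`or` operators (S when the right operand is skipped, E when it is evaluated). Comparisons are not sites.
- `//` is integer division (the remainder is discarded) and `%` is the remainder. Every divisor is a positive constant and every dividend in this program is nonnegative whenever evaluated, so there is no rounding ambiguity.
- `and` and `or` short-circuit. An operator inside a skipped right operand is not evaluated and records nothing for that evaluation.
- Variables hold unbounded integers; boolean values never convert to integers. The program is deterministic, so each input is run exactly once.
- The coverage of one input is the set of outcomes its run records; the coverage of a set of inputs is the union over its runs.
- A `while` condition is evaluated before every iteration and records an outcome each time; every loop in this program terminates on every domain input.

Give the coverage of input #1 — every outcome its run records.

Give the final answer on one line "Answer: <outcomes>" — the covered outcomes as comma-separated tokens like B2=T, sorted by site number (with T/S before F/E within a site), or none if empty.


Event log for input #1 (b=14, m=5):
  B1->T, B2->T, B4->S, B3->F, B5->T, B5->T, B5->T, B5->T, B5->T, B5->T
  B5->T, B5->T, B5->T, B5->T, B5->T, B5->F, B6->T, B6->F
collecting distinct outcomes: B1=T, B2=T, B3=F, B4=S, B5=T, B5=F, B6=T, B6=F
Answer: B1=T, B2=T, B3=F, B4=S, B5=T, B5=F, B6=T, B6=F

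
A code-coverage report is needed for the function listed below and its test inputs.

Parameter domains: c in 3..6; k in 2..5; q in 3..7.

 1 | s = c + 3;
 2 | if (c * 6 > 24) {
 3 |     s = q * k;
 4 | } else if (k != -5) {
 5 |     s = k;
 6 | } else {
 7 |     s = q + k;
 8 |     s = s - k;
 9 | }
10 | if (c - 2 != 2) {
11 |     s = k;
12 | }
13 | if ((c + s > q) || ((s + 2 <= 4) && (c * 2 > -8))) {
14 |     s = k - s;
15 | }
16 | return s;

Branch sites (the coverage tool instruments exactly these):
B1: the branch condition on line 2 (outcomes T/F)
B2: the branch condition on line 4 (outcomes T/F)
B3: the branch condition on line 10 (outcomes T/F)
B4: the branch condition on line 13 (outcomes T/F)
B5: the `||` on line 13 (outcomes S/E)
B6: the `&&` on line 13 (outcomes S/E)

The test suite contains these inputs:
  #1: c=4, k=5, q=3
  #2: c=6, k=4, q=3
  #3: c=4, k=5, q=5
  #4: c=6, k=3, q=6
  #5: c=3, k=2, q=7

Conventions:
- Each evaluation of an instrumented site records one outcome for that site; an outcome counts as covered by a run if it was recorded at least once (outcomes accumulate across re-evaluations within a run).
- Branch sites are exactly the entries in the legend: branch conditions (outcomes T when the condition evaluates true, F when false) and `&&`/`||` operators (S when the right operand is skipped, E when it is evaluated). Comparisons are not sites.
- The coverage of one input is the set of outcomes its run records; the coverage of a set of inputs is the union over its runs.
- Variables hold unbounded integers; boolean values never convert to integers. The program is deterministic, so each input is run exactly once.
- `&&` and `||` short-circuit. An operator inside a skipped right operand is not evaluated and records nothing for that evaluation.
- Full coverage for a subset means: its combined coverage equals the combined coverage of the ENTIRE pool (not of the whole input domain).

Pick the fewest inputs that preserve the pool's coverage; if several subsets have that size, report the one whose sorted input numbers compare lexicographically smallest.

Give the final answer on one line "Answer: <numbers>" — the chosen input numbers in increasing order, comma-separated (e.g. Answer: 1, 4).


input #1 (c=4, k=5, q=3): events B1->F, B2->T, B3->F, B5->S, B4->T; covers B1=F, B2=T, B3=F, B4=T, B5=S
input #2 (c=6, k=4, q=3): events B1->T, B3->T, B5->S, B4->T; covers B1=T, B3=T, B4=T, B5=S
input #3 (c=4, k=5, q=5): events B1->F, B2->T, B3->F, B5->S, B4->T; covers B1=F, B2=T, B3=F, B4=T, B5=S
input #4 (c=6, k=3, q=6): events B1->T, B3->T, B5->S, B4->T; covers B1=T, B3=T, B4=T, B5=S
input #5 (c=3, k=2, q=7): events B1->F, B2->T, B3->T, B5->E, B6->E, B4->T; covers B1=F, B2=T, B3=T, B4=T, B5=E, B6=E
pool-wide coverage (9 outcomes): B1=T, B1=F, B2=T, B3=T, B3=F, B4=T, B5=S, B5=E, B6=E
size 1 is not enough: best union over all size-1 subsets is 6/9
size 2 is not enough: best union over all size-2 subsets is 8/9
at size 3, {1, 2, 5} reaches all 9 outcomes; every lexicographically earlier size-3 subset fails
Answer: 1, 2, 5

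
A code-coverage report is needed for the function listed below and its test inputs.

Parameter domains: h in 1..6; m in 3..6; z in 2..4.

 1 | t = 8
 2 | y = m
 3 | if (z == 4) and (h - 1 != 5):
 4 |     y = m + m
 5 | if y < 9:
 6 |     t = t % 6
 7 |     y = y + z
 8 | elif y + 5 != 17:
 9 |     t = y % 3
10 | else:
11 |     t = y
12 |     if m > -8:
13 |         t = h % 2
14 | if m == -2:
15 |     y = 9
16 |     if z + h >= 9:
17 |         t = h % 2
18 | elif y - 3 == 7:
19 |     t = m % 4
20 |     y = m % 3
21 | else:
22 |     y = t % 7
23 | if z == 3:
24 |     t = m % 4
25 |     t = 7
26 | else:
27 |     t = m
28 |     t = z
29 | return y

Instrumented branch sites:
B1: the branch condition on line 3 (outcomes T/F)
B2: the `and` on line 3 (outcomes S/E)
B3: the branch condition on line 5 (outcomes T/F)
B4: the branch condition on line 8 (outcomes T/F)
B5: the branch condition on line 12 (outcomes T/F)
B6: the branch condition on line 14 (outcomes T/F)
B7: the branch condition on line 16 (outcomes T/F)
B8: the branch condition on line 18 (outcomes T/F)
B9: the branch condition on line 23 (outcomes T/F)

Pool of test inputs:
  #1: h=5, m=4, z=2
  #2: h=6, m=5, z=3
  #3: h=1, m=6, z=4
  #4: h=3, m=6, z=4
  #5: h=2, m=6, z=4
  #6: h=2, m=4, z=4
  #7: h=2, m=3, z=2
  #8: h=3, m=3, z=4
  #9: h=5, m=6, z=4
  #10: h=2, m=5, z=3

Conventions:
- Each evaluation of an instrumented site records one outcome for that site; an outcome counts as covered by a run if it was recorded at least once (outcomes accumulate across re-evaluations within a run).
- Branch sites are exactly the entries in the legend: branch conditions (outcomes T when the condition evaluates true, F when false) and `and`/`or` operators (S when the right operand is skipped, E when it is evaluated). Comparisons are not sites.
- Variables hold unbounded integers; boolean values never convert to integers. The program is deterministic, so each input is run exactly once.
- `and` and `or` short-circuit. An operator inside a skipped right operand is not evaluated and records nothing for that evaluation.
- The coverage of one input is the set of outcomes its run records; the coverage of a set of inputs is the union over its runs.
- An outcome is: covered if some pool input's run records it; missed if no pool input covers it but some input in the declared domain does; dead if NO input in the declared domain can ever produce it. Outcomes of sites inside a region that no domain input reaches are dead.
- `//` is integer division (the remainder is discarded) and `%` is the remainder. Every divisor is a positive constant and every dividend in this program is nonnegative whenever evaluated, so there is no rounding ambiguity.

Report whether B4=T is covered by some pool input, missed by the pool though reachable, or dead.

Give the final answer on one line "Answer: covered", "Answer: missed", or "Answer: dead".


no pool input records B4=T
but domain input (h=1, m=5, z=4) does record it -> reachable, so missed
Answer: missed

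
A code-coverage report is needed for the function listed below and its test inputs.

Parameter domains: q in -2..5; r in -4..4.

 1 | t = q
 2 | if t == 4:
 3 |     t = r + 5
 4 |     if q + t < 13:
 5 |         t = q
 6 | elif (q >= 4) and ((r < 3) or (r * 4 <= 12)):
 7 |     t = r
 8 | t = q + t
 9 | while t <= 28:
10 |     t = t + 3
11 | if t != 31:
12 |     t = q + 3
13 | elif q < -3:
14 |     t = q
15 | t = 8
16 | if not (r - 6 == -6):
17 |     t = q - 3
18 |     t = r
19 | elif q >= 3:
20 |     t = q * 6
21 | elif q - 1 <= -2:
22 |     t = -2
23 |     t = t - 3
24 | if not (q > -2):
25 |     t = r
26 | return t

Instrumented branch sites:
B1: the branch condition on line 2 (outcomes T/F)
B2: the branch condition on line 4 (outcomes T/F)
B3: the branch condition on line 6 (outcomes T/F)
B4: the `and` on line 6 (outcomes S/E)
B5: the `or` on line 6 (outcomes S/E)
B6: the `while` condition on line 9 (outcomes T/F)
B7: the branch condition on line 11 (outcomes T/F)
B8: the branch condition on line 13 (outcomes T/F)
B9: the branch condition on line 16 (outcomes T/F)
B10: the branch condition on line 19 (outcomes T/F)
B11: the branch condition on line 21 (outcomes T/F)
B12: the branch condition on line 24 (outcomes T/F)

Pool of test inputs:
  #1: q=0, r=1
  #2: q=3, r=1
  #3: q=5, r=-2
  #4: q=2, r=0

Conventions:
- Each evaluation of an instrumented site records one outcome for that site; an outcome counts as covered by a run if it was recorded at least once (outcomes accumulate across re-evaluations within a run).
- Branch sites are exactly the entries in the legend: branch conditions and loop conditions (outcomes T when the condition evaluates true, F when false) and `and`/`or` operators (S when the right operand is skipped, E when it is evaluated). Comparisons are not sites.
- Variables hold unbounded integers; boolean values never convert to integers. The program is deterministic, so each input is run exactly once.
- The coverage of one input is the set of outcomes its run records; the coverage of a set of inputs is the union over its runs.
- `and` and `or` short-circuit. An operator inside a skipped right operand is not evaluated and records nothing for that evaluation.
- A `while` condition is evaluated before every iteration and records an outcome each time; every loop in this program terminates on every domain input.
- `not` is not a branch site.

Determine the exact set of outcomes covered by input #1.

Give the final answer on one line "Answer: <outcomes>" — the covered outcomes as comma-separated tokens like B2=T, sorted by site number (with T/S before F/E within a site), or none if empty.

Event log for input #1 (q=0, r=1):
  B1->F, B4->S, B3->F, B6->T, B6->T, B6->T, B6->T, B6->T, B6->T, B6->T
  B6->T, B6->T, B6->T, B6->F, B7->T, B9->T, B12->F
collecting distinct outcomes: B1=F, B3=F, B4=S, B6=T, B6=F, B7=T, B9=T, B12=F

Answer: B1=F, B3=F, B4=S, B6=T, B6=F, B7=T, B9=T, B12=F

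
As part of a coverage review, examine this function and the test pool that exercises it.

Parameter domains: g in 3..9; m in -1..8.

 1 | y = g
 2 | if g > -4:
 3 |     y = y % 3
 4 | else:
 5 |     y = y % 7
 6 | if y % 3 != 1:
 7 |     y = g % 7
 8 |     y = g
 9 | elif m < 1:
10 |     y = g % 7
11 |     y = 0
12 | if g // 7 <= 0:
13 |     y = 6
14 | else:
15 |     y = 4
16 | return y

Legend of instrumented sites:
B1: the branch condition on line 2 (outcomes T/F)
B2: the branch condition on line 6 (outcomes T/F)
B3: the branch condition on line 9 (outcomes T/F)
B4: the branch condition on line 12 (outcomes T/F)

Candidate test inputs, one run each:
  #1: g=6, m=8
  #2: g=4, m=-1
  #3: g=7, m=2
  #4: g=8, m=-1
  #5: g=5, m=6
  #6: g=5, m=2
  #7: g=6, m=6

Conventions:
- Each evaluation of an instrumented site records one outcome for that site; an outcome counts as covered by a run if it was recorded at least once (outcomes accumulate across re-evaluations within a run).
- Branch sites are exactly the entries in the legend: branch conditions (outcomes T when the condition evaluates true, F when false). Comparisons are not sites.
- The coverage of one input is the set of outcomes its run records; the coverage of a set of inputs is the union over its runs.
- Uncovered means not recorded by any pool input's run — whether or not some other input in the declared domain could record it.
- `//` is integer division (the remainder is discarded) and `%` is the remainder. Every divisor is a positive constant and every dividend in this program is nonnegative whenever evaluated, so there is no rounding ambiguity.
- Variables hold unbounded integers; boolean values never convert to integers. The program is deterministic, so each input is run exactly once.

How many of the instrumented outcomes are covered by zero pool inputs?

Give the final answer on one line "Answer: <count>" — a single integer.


run #1 (g=6, m=8) runs B1->T, B2->T, B4->T; records B1=T, B2=T, B4=T
run #2 (g=4, m=-1) runs B1->T, B2->F, B3->T, B4->T; records B1=T, B2=F, B3=T, B4=T
run #3 (g=7, m=2) runs B1->T, B2->F, B3->F, B4->F; records B1=T, B2=F, B3=F, B4=F
run #4 (g=8, m=-1) runs B1->T, B2->T, B4->F; records B1=T, B2=T, B4=F
run #5 (g=5, m=6) runs B1->T, B2->T, B4->T; records B1=T, B2=T, B4=T
run #6 (g=5, m=2) runs B1->T, B2->T, B4->T; records B1=T, B2=T, B4=T
run #7 (g=6, m=6) runs B1->T, B2->T, B4->T; records B1=T, B2=T, B4=T
union over the pool: B1=T, B2=T, B2=F, B3=T, B3=F, B4=T, B4=F
uncovered (1 of 8): B1=F
Answer: 1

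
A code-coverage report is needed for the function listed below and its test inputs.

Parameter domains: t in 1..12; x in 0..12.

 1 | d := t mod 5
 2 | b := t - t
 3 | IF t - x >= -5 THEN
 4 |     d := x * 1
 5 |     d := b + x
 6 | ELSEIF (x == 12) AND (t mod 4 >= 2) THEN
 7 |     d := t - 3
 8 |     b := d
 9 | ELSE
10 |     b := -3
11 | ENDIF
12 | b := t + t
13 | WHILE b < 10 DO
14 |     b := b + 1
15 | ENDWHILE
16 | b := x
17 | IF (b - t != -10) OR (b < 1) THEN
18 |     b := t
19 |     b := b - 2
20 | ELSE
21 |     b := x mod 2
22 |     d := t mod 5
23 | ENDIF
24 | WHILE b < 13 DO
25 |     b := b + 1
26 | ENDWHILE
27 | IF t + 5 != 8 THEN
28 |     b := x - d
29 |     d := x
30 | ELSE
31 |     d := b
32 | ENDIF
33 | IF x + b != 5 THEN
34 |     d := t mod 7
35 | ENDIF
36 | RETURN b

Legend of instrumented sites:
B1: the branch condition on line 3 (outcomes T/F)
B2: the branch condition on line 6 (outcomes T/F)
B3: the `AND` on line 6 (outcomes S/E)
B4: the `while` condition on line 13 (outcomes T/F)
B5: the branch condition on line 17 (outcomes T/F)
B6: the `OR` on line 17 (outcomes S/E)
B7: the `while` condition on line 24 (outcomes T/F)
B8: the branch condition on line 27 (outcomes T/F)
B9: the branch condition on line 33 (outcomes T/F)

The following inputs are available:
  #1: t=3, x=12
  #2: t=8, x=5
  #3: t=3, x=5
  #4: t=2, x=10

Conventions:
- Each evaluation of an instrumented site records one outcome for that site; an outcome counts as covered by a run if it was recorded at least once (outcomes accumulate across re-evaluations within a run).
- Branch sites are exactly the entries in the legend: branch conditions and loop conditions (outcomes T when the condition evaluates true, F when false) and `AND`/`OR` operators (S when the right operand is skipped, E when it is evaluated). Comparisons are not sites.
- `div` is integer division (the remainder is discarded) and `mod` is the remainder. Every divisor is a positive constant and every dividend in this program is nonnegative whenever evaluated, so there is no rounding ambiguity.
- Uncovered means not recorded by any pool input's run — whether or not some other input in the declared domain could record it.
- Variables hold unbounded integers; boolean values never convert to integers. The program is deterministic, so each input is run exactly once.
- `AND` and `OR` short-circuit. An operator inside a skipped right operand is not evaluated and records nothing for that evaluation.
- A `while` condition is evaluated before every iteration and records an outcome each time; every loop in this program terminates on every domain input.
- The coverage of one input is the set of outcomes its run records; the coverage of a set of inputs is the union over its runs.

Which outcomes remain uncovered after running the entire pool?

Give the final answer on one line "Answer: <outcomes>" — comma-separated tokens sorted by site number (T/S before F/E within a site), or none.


run #1 (t=3, x=12) runs B1->F, B3->E, B2->T, B4->T, B4->T, B4->T, B4->T, B4->F, B6->S, B5->T, B7->T, B7->T, B7->T, B7->T, ...; records B1=F, B2=T, B3=E, B4=T, B4=F, B5=T, B6=S, B7=T, B7=F, B8=F, B9=T
run #2 (t=8, x=5) runs B1->T, B4->F, B6->S, B5->T, B7->T, B7->T, B7->T, B7->T, B7->T, B7->T, B7->T, B7->F, B8->T, B9->F; records B1=T, B4=F, B5=T, B6=S, B7=T, B7=F, B8=T, B9=F
run #3 (t=3, x=5) runs B1->T, B4->T, B4->T, B4->T, B4->T, B4->F, B6->S, B5->T, B7->T, B7->T, B7->T, B7->T, B7->T, B7->T, ...; records B1=T, B4=T, B4=F, B5=T, B6=S, B7=T, B7=F, B8=F, B9=T
run #4 (t=2, x=10) runs B1->F, B3->S, B2->F, B4->T, B4->T, B4->T, B4->T, B4->T, B4->T, B4->F, B6->S, B5->T, B7->T, B7->T, ...; records B1=F, B2=F, B3=S, B4=T, B4=F, B5=T, B6=S, B7=T, B7=F, B8=T, B9=T
union over the pool: B1=T, B1=F, B2=T, B2=F, B3=S, B3=E, B4=T, B4=F, B5=T, B6=S, B7=T, B7=F, B8=T, B8=F, B9=T, B9=F
uncovered (2 of 18): B5=F, B6=E
Answer: B5=F, B6=E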